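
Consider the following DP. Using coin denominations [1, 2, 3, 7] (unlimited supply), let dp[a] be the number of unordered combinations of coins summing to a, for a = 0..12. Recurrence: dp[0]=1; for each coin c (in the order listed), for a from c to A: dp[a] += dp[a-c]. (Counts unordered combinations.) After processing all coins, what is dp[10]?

17

after  coin     0     1     2     3     4     5     6     7     8     9    10    11    12
          1     1     1     1     1     1     1     1     1     1     1     1     1     1
          2     1     1     2     2     3     3     4     4     5     5     6     6     7
          3     1     1     2     3     4     5     7     8    10    12    14    16    19
          7     1     1     2     3     4     5     7     9    11    14    17    20    24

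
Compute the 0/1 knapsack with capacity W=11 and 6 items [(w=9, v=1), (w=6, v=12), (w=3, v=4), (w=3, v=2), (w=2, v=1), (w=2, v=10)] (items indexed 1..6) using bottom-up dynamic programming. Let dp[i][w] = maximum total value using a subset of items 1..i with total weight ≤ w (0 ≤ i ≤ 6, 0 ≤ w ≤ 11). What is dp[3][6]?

i\w   0   1   2   3   4   5   6   7   8   9  10  11
  0   0   0   0   0   0   0   0   0   0   0   0   0
  1   0   0   0   0   0   0   0   0   0   1   1   1
  2   0   0   0   0   0   0  12  12  12  12  12  12
  3   0   0   0   4   4   4  12  12  12  16  16  16
  4   0   0   0   4   4   4  12  12  12  16  16  16
  5   0   0   1   4   4   5  12  12  13  16  16  17
  6   0   0  10  10  11  14  14  15  22  22  23  26

12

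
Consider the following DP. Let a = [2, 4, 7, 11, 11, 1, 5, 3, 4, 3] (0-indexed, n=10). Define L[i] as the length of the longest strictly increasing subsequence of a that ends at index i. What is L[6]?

3

   i    0    1    2    3    4    5    6    7    8    9
a[i]    2    4    7   11   11    1    5    3    4    3
L[i]    1    2    3    4    4    1    3    2    3    2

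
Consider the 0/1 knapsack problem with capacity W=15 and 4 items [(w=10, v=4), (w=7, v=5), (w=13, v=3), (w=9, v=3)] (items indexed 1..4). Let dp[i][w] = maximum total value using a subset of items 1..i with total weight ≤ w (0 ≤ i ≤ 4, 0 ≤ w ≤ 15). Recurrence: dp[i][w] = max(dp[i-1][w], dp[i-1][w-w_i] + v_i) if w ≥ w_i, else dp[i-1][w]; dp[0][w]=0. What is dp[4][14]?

5

i\w   0   1   2   3   4   5   6   7   8   9  10  11  12  13  14  15
  0   0   0   0   0   0   0   0   0   0   0   0   0   0   0   0   0
  1   0   0   0   0   0   0   0   0   0   0   4   4   4   4   4   4
  2   0   0   0   0   0   0   0   5   5   5   5   5   5   5   5   5
  3   0   0   0   0   0   0   0   5   5   5   5   5   5   5   5   5
  4   0   0   0   0   0   0   0   5   5   5   5   5   5   5   5   5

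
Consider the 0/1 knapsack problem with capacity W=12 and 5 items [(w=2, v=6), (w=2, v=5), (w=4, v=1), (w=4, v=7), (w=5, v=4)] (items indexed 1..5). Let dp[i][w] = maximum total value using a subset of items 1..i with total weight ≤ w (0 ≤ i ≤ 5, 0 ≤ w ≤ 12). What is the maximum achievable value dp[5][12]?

19

i\w   0   1   2   3   4   5   6   7   8   9  10  11  12
  0   0   0   0   0   0   0   0   0   0   0   0   0   0
  1   0   0   6   6   6   6   6   6   6   6   6   6   6
  2   0   0   6   6  11  11  11  11  11  11  11  11  11
  3   0   0   6   6  11  11  11  11  12  12  12  12  12
  4   0   0   6   6  11  11  13  13  18  18  18  18  19
  5   0   0   6   6  11  11  13  13  18  18  18  18  19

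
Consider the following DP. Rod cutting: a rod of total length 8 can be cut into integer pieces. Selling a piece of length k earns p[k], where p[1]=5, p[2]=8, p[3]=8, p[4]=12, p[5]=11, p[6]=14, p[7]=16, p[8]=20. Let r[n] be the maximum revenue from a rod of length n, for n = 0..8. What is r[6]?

30

   n    0    1    2    3    4    5    6    7    8
r[n]    0    5   10   15   20   25   30   35   40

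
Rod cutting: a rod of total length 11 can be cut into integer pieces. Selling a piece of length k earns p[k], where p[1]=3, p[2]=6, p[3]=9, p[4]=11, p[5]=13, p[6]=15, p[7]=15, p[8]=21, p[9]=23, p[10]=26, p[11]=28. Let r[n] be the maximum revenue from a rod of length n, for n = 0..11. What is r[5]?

   n    0    1    2    3    4    5    6    7    8    9   10   11
r[n]    0    3    6    9   12   15   18   21   24   27   30   33

15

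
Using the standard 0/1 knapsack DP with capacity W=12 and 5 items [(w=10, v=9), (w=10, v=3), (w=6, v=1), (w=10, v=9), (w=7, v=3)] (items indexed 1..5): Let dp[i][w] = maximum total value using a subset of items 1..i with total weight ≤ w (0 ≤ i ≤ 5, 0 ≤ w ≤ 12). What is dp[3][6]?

1

i\w   0   1   2   3   4   5   6   7   8   9  10  11  12
  0   0   0   0   0   0   0   0   0   0   0   0   0   0
  1   0   0   0   0   0   0   0   0   0   0   9   9   9
  2   0   0   0   0   0   0   0   0   0   0   9   9   9
  3   0   0   0   0   0   0   1   1   1   1   9   9   9
  4   0   0   0   0   0   0   1   1   1   1   9   9   9
  5   0   0   0   0   0   0   1   3   3   3   9   9   9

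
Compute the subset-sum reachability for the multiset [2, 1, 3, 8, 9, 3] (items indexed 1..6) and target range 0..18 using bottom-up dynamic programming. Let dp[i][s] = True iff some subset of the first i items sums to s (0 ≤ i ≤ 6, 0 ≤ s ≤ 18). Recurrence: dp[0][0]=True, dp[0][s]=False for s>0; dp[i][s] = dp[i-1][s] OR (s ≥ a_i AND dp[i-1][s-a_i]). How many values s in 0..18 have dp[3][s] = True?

i\s   0   1   2   3   4   5   6   7   8   9  10  11  12  13  14  15  16  17  18
  0   T   F   F   F   F   F   F   F   F   F   F   F   F   F   F   F   F   F   F
  1   T   F   T   F   F   F   F   F   F   F   F   F   F   F   F   F   F   F   F
  2   T   T   T   T   F   F   F   F   F   F   F   F   F   F   F   F   F   F   F
  3   T   T   T   T   T   T   T   F   F   F   F   F   F   F   F   F   F   F   F
  4   T   T   T   T   T   T   T   F   T   T   T   T   T   T   T   F   F   F   F
  5   T   T   T   T   T   T   T   F   T   T   T   T   T   T   T   T   F   T   T
  6   T   T   T   T   T   T   T   T   T   T   T   T   T   T   T   T   T   T   T

7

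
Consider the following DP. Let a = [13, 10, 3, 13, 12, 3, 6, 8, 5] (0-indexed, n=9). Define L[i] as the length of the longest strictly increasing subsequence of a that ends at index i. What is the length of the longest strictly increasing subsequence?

3

   i    0    1    2    3    4    5    6    7    8
a[i]   13   10    3   13   12    3    6    8    5
L[i]    1    1    1    2    2    1    2    3    2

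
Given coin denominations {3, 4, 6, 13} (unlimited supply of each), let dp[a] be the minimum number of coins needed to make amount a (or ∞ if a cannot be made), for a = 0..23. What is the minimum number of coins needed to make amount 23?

3

 a  0  1  2  3  4  5  6  7  8  9 10 11 12 13 14 15 16 17 18 19 20 21 22 23
dp  0  -  -  1  1  -  1  2  2  2  2  3  2  1  3  3  2  2  3  2  3  3  3  3
(- denotes ∞ / unreachable)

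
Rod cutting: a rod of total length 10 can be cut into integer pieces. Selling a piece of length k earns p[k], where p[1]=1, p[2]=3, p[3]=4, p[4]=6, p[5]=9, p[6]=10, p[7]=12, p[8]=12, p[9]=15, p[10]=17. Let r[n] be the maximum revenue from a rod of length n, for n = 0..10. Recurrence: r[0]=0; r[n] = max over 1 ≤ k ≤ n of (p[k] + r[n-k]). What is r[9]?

15

   n    0    1    2    3    4    5    6    7    8    9   10
r[n]    0    1    3    4    6    9   10   12   13   15   18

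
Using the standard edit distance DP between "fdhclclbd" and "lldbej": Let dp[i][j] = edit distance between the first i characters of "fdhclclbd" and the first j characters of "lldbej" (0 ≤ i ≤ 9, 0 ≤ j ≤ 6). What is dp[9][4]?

   ''  l  l  d  b  e  j
''  0  1  2  3  4  5  6
 f  1  1  2  3  4  5  6
 d  2  2  2  2  3  4  5
 h  3  3  3  3  3  4  5
 c  4  4  4  4  4  4  5
 l  5  4  4  5  5  5  5
 c  6  5  5  5  6  6  6
 l  7  6  5  6  6  7  7
 b  8  7  6  6  6  7  8
 d  9  8  7  6  7  7  8

7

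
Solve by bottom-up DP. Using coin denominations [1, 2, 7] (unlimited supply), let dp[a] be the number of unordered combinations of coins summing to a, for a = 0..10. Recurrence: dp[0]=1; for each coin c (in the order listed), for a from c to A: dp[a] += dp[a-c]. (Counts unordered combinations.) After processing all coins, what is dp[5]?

after  coin     0     1     2     3     4     5     6     7     8     9    10
          1     1     1     1     1     1     1     1     1     1     1     1
          2     1     1     2     2     3     3     4     4     5     5     6
          7     1     1     2     2     3     3     4     5     6     7     8

3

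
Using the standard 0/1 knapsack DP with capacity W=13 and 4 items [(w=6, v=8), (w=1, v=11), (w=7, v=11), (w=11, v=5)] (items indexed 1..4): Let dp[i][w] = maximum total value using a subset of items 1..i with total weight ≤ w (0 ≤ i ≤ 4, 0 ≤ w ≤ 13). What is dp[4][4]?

i\w   0   1   2   3   4   5   6   7   8   9  10  11  12  13
  0   0   0   0   0   0   0   0   0   0   0   0   0   0   0
  1   0   0   0   0   0   0   8   8   8   8   8   8   8   8
  2   0  11  11  11  11  11  11  19  19  19  19  19  19  19
  3   0  11  11  11  11  11  11  19  22  22  22  22  22  22
  4   0  11  11  11  11  11  11  19  22  22  22  22  22  22

11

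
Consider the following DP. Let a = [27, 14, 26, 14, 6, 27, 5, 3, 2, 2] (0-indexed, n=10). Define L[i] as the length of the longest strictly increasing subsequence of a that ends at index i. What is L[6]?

1

   i    0    1    2    3    4    5    6    7    8    9
a[i]   27   14   26   14    6   27    5    3    2    2
L[i]    1    1    2    1    1    3    1    1    1    1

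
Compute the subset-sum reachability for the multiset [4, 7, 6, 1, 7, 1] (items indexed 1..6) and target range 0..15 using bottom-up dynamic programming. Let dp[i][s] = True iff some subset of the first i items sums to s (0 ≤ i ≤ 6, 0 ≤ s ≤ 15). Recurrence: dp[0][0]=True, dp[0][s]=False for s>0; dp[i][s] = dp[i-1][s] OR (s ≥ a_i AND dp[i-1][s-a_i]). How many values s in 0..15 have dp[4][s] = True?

12

i\s   0   1   2   3   4   5   6   7   8   9  10  11  12  13  14  15
  0   T   F   F   F   F   F   F   F   F   F   F   F   F   F   F   F
  1   T   F   F   F   T   F   F   F   F   F   F   F   F   F   F   F
  2   T   F   F   F   T   F   F   T   F   F   F   T   F   F   F   F
  3   T   F   F   F   T   F   T   T   F   F   T   T   F   T   F   F
  4   T   T   F   F   T   T   T   T   T   F   T   T   T   T   T   F
  5   T   T   F   F   T   T   T   T   T   F   T   T   T   T   T   T
  6   T   T   T   F   T   T   T   T   T   T   T   T   T   T   T   T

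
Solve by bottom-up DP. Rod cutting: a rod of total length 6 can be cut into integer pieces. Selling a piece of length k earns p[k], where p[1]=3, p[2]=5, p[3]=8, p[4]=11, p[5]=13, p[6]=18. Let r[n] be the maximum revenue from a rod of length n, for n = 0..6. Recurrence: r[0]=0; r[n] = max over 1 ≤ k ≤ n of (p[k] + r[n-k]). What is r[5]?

   n    0    1    2    3    4    5    6
r[n]    0    3    6    9   12   15   18

15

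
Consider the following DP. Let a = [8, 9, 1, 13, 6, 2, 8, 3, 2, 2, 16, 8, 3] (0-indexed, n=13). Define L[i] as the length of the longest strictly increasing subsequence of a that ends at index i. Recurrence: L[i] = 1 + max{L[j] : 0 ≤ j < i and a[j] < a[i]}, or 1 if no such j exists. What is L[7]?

   i    0    1    2    3    4    5    6    7    8    9   10   11   12
a[i]    8    9    1   13    6    2    8    3    2    2   16    8    3
L[i]    1    2    1    3    2    2    3    3    2    2    4    4    3

3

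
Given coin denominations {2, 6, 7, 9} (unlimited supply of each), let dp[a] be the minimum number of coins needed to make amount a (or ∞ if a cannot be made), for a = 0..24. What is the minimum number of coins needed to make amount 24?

3

 a  0  1  2  3  4  5  6  7  8  9 10 11 12 13 14 15 16 17 18 19 20 21 22 23 24
dp  0  -  1  -  2  -  1  1  2  1  3  2  2  2  2  2  2  3  2  3  3  3  3  3  3
(- denotes ∞ / unreachable)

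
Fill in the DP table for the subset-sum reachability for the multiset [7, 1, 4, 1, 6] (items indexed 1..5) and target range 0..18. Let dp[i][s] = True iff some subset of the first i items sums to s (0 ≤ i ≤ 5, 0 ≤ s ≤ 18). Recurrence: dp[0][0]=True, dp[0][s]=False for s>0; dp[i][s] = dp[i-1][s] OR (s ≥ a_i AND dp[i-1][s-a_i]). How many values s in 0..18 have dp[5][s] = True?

i\s   0   1   2   3   4   5   6   7   8   9  10  11  12  13  14  15  16  17  18
  0   T   F   F   F   F   F   F   F   F   F   F   F   F   F   F   F   F   F   F
  1   T   F   F   F   F   F   F   T   F   F   F   F   F   F   F   F   F   F   F
  2   T   T   F   F   F   F   F   T   T   F   F   F   F   F   F   F   F   F   F
  3   T   T   F   F   T   T   F   T   T   F   F   T   T   F   F   F   F   F   F
  4   T   T   T   F   T   T   T   T   T   T   F   T   T   T   F   F   F   F   F
  5   T   T   T   F   T   T   T   T   T   T   T   T   T   T   T   T   F   T   T

17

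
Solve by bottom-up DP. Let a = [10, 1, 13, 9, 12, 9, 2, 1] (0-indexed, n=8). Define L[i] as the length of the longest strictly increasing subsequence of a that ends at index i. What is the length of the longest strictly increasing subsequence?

   i    0    1    2    3    4    5    6    7
a[i]   10    1   13    9   12    9    2    1
L[i]    1    1    2    2    3    2    2    1

3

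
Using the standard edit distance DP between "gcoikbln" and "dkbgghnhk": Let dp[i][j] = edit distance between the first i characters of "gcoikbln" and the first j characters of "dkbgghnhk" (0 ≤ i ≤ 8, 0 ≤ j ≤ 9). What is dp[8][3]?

6

   ''  d  k  b  g  g  h  n  h  k
''  0  1  2  3  4  5  6  7  8  9
 g  1  1  2  3  3  4  5  6  7  8
 c  2  2  2  3  4  4  5  6  7  8
 o  3  3  3  3  4  5  5  6  7  8
 i  4  4  4  4  4  5  6  6  7  8
 k  5  5  4  5  5  5  6  7  7  7
 b  6  6  5  4  5  6  6  7  8  8
 l  7  7  6  5  5  6  7  7  8  9
 n  8  8  7  6  6  6  7  7  8  9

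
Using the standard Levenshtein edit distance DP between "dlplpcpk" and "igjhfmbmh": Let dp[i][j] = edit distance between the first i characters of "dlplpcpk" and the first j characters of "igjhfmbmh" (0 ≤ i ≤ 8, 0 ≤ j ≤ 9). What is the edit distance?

9

   ''  i  g  j  h  f  m  b  m  h
''  0  1  2  3  4  5  6  7  8  9
 d  1  1  2  3  4  5  6  7  8  9
 l  2  2  2  3  4  5  6  7  8  9
 p  3  3  3  3  4  5  6  7  8  9
 l  4  4  4  4  4  5  6  7  8  9
 p  5  5  5  5  5  5  6  7  8  9
 c  6  6  6  6  6  6  6  7  8  9
 p  7  7  7  7  7  7  7  7  8  9
 k  8  8  8  8  8  8  8  8  8  9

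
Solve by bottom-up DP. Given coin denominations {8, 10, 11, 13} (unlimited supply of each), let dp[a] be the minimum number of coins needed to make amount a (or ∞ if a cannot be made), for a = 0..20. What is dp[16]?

 a  0  1  2  3  4  5  6  7  8  9 10 11 12 13 14 15 16 17 18 19 20
dp  0  -  -  -  -  -  -  -  1  -  1  1  -  1  -  -  2  -  2  2  2
(- denotes ∞ / unreachable)

2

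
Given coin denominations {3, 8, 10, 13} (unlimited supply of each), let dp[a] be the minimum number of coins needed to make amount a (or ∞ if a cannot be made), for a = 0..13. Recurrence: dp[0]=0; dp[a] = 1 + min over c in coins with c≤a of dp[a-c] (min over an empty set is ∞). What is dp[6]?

 a  0  1  2  3  4  5  6  7  8  9 10 11 12 13
dp  0  -  -  1  -  -  2  -  1  3  1  2  4  1
(- denotes ∞ / unreachable)

2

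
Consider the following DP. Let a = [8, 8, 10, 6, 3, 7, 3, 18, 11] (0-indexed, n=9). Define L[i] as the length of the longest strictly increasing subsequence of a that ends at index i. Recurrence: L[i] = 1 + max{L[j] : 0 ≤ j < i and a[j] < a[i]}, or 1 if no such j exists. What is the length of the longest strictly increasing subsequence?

   i    0    1    2    3    4    5    6    7    8
a[i]    8    8   10    6    3    7    3   18   11
L[i]    1    1    2    1    1    2    1    3    3

3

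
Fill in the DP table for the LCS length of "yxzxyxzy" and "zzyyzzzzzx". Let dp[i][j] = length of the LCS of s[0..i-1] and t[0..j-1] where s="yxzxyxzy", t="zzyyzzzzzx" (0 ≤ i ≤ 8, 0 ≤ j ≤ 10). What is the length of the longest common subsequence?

3

   ''  z  z  y  y  z  z  z  z  z  x
''  0  0  0  0  0  0  0  0  0  0  0
 y  0  0  0  1  1  1  1  1  1  1  1
 x  0  0  0  1  1  1  1  1  1  1  2
 z  0  1  1  1  1  2  2  2  2  2  2
 x  0  1  1  1  1  2  2  2  2  2  3
 y  0  1  1  2  2  2  2  2  2  2  3
 x  0  1  1  2  2  2  2  2  2  2  3
 z  0  1  2  2  2  3  3  3  3  3  3
 y  0  1  2  3  3  3  3  3  3  3  3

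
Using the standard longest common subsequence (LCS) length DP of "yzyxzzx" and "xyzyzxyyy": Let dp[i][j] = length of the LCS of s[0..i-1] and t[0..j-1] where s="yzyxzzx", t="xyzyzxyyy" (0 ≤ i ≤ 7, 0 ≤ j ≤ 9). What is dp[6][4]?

   ''  x  y  z  y  z  x  y  y  y
''  0  0  0  0  0  0  0  0  0  0
 y  0  0  1  1  1  1  1  1  1  1
 z  0  0  1  2  2  2  2  2  2  2
 y  0  0  1  2  3  3  3  3  3  3
 x  0  1  1  2  3  3  4  4  4  4
 z  0  1  1  2  3  4  4  4  4  4
 z  0  1  1  2  3  4  4  4  4  4
 x  0  1  1  2  3  4  5  5  5  5

3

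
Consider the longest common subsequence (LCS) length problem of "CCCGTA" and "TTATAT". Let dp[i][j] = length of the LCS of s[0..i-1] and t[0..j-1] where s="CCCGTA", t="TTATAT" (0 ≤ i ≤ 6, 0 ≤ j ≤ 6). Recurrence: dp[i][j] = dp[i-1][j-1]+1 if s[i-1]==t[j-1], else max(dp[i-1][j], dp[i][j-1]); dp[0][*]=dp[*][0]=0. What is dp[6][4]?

   ''  T  T  A  T  A  T
''  0  0  0  0  0  0  0
 C  0  0  0  0  0  0  0
 C  0  0  0  0  0  0  0
 C  0  0  0  0  0  0  0
 G  0  0  0  0  0  0  0
 T  0  1  1  1  1  1  1
 A  0  1  1  2  2  2  2

2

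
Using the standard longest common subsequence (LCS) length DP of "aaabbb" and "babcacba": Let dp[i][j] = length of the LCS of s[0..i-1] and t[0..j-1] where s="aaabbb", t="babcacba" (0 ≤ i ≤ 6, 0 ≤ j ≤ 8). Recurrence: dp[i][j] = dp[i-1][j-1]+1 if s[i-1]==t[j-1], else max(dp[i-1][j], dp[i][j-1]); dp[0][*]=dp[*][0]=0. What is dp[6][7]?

   ''  b  a  b  c  a  c  b  a
''  0  0  0  0  0  0  0  0  0
 a  0  0  1  1  1  1  1  1  1
 a  0  0  1  1  1  2  2  2  2
 a  0  0  1  1  1  2  2  2  3
 b  0  1  1  2  2  2  2  3  3
 b  0  1  1  2  2  2  2  3  3
 b  0  1  1  2  2  2  2  3  3

3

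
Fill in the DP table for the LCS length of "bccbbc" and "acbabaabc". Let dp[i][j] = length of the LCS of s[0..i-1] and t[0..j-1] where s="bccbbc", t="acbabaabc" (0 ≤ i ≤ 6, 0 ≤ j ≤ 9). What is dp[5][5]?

   ''  a  c  b  a  b  a  a  b  c
''  0  0  0  0  0  0  0  0  0  0
 b  0  0  0  1  1  1  1  1  1  1
 c  0  0  1  1  1  1  1  1  1  2
 c  0  0  1  1  1  1  1  1  1  2
 b  0  0  1  2  2  2  2  2  2  2
 b  0  0  1  2  2  3  3  3  3  3
 c  0  0  1  2  2  3  3  3  3  4

3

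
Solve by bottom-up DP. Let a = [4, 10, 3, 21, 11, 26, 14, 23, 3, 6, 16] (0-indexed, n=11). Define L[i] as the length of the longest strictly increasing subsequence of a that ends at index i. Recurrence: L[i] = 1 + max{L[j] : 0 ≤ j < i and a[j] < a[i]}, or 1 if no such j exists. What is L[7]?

5

   i    0    1    2    3    4    5    6    7    8    9   10
a[i]    4   10    3   21   11   26   14   23    3    6   16
L[i]    1    2    1    3    3    4    4    5    1    2    5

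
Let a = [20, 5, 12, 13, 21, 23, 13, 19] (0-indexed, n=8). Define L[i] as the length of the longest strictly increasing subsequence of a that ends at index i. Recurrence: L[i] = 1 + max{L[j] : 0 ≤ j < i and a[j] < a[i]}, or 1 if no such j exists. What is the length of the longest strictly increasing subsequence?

5

   i    0    1    2    3    4    5    6    7
a[i]   20    5   12   13   21   23   13   19
L[i]    1    1    2    3    4    5    3    4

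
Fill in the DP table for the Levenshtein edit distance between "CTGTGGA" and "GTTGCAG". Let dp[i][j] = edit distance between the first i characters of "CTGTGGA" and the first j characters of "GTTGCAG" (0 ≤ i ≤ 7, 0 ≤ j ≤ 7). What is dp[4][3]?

   ''  G  T  T  G  C  A  G
''  0  1  2  3  4  5  6  7
 C  1  1  2  3  4  4  5  6
 T  2  2  1  2  3  4  5  6
 G  3  2  2  2  2  3  4  5
 T  4  3  2  2  3  3  4  5
 G  5  4  3  3  2  3  4  4
 G  6  5  4  4  3  3  4  4
 A  7  6  5  5  4  4  3  4

2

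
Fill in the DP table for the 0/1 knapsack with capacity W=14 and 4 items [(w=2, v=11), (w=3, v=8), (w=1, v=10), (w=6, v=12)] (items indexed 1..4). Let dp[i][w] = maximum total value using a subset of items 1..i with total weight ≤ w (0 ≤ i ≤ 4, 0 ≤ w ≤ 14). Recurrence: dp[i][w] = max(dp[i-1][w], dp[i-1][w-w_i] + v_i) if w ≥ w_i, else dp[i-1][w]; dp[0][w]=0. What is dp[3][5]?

21

i\w   0   1   2   3   4   5   6   7   8   9  10  11  12  13  14
  0   0   0   0   0   0   0   0   0   0   0   0   0   0   0   0
  1   0   0  11  11  11  11  11  11  11  11  11  11  11  11  11
  2   0   0  11  11  11  19  19  19  19  19  19  19  19  19  19
  3   0  10  11  21  21  21  29  29  29  29  29  29  29  29  29
  4   0  10  11  21  21  21  29  29  29  33  33  33  41  41  41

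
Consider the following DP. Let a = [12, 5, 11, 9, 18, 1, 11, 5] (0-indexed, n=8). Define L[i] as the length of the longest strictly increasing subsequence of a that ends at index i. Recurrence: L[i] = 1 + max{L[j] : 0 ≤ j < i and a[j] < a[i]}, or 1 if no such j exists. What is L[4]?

3

   i    0    1    2    3    4    5    6    7
a[i]   12    5   11    9   18    1   11    5
L[i]    1    1    2    2    3    1    3    2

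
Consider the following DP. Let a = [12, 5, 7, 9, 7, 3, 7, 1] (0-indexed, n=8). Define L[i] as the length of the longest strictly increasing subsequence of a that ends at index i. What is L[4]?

   i    0    1    2    3    4    5    6    7
a[i]   12    5    7    9    7    3    7    1
L[i]    1    1    2    3    2    1    2    1

2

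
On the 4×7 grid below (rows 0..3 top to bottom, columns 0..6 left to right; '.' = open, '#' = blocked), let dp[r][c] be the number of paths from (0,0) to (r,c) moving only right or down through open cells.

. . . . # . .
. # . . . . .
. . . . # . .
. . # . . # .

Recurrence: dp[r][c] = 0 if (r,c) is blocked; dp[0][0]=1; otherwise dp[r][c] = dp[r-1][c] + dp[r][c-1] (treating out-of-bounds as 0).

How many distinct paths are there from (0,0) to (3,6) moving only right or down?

r\c   0   1   2   3   4   5   6
  0   1   1   1   1   0   0   0
  1   1   0   1   2   2   2   2
  2   1   1   2   4   0   2   4
  3   1   2   0   4   4   0   4

4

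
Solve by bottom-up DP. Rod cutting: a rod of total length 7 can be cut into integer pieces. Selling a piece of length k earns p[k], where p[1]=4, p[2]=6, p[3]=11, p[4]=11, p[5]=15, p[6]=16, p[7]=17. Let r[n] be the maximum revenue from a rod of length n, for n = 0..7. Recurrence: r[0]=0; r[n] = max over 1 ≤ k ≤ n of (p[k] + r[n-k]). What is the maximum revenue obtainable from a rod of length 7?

   n    0    1    2    3    4    5    6    7
r[n]    0    4    8   12   16   20   24   28

28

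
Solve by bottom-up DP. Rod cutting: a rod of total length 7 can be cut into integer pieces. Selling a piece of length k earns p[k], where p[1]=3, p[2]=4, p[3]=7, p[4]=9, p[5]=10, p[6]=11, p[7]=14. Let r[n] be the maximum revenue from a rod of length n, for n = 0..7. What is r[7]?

   n    0    1    2    3    4    5    6    7
r[n]    0    3    6    9   12   15   18   21

21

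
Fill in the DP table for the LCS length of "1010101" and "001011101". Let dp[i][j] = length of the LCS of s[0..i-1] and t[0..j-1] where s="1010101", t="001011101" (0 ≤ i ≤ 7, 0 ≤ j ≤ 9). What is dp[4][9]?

4

   ''  0  0  1  0  1  1  1  0  1
''  0  0  0  0  0  0  0  0  0  0
 1  0  0  0  1  1  1  1  1  1  1
 0  0  1  1  1  2  2  2  2  2  2
 1  0  1  1  2  2  3  3  3  3  3
 0  0  1  2  2  3  3  3  3  4  4
 1  0  1  2  3  3  4  4  4  4  5
 0  0  1  2  3  4  4  4  4  5  5
 1  0  1  2  3  4  5  5  5  5  6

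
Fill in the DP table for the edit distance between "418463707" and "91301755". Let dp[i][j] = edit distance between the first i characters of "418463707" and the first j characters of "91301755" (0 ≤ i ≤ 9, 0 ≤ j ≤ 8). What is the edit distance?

7

   ''  9  1  3  0  1  7  5  5
''  0  1  2  3  4  5  6  7  8
 4  1  1  2  3  4  5  6  7  8
 1  2  2  1  2  3  4  5  6  7
 8  3  3  2  2  3  4  5  6  7
 4  4  4  3  3  3  4  5  6  7
 6  5  5  4  4  4  4  5  6  7
 3  6  6  5  4  5  5  5  6  7
 7  7  7  6  5  5  6  5  6  7
 0  8  8  7  6  5  6  6  6  7
 7  9  9  8  7  6  6  6  7  7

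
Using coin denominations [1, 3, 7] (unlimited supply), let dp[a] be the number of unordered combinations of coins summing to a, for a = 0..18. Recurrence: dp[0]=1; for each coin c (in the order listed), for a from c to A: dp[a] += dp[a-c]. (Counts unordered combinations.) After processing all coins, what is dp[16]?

11

after  coin     0     1     2     3     4     5     6     7     8     9    10    11    12    13    14    15    16    17    18
          1     1     1     1     1     1     1     1     1     1     1     1     1     1     1     1     1     1     1     1
          3     1     1     1     2     2     2     3     3     3     4     4     4     5     5     5     6     6     6     7
          7     1     1     1     2     2     2     3     4     4     5     6     6     7     8     9    10    11    12    13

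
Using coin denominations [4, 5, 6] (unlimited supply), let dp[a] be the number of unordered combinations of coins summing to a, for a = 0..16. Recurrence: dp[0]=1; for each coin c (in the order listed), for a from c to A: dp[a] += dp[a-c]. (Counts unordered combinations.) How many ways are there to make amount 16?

3

after  coin     0     1     2     3     4     5     6     7     8     9    10    11    12    13    14    15    16
          4     1     0     0     0     1     0     0     0     1     0     0     0     1     0     0     0     1
          5     1     0     0     0     1     1     0     0     1     1     1     0     1     1     1     1     1
          6     1     0     0     0     1     1     1     0     1     1     2     1     2     1     2     2     3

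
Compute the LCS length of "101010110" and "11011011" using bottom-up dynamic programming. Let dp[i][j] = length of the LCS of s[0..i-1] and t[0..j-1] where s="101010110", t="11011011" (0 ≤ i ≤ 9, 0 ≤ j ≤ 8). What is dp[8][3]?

   ''  1  1  0  1  1  0  1  1
''  0  0  0  0  0  0  0  0  0
 1  0  1  1  1  1  1  1  1  1
 0  0  1  1  2  2  2  2  2  2
 1  0  1  2  2  3  3  3  3  3
 0  0  1  2  3  3  3  4  4  4
 1  0  1  2  3  4  4  4  5  5
 0  0  1  2  3  4  4  5  5  5
 1  0  1  2  3  4  5  5  6  6
 1  0  1  2  3  4  5  5  6  7
 0  0  1  2  3  4  5  6  6  7

3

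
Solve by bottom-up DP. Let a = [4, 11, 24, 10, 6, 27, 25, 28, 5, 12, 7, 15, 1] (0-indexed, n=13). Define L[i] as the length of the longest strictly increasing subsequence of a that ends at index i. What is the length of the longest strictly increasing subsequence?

5

   i    0    1    2    3    4    5    6    7    8    9   10   11   12
a[i]    4   11   24   10    6   27   25   28    5   12    7   15    1
L[i]    1    2    3    2    2    4    4    5    2    3    3    4    1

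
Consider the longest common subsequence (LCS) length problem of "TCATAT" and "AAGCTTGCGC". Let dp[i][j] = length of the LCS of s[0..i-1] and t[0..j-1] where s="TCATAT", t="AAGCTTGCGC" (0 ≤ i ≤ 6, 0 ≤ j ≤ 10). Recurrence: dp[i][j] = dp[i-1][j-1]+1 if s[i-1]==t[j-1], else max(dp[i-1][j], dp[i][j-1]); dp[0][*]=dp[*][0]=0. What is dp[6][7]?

   ''  A  A  G  C  T  T  G  C  G  C
''  0  0  0  0  0  0  0  0  0  0  0
 T  0  0  0  0  0  1  1  1  1  1  1
 C  0  0  0  0  1  1  1  1  2  2  2
 A  0  1  1  1  1  1  1  1  2  2  2
 T  0  1  1  1  1  2  2  2  2  2  2
 A  0  1  2  2  2  2  2  2  2  2  2
 T  0  1  2  2  2  3  3  3  3  3  3

3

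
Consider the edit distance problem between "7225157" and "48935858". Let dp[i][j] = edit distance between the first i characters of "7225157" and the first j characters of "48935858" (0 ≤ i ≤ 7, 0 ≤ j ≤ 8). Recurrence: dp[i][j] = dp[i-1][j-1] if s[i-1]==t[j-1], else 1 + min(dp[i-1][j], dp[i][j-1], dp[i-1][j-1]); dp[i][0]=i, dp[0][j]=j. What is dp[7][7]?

6

   ''  4  8  9  3  5  8  5  8
''  0  1  2  3  4  5  6  7  8
 7  1  1  2  3  4  5  6  7  8
 2  2  2  2  3  4  5  6  7  8
 2  3  3  3  3  4  5  6  7  8
 5  4  4  4  4  4  4  5  6  7
 1  5  5  5  5  5  5  5  6  7
 5  6  6  6  6  6  5  6  5  6
 7  7  7  7  7  7  6  6  6  6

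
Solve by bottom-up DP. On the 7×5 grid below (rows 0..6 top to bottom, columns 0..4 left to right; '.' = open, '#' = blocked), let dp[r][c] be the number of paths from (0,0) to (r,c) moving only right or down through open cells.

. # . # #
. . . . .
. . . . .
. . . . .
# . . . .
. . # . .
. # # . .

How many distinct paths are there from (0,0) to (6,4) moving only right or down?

r\c   0   1   2   3   4
  0   1   0   0   0   0
  1   1   1   1   1   1
  2   1   2   3   4   5
  3   1   3   6  10  15
  4   0   3   9  19  34
  5   0   3   0  19  53
  6   0   0   0  19  72

72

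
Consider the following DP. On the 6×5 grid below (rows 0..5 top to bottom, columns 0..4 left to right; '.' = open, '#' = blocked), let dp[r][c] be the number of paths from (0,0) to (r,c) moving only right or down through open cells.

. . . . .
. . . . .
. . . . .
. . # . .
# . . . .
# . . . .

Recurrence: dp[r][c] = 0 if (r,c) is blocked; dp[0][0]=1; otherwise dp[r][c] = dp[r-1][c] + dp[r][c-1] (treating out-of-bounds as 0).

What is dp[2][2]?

6

r\c   0   1   2   3   4
  0   1   1   1   1   1
  1   1   2   3   4   5
  2   1   3   6  10  15
  3   1   4   0  10  25
  4   0   4   4  14  39
  5   0   4   8  22  61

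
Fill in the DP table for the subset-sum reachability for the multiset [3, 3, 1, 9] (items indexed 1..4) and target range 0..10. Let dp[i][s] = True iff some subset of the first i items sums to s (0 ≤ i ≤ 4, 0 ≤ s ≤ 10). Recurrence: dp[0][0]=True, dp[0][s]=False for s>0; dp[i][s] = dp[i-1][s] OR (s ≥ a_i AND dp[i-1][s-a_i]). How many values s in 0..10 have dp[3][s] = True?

6

i\s   0   1   2   3   4   5   6   7   8   9  10
  0   T   F   F   F   F   F   F   F   F   F   F
  1   T   F   F   T   F   F   F   F   F   F   F
  2   T   F   F   T   F   F   T   F   F   F   F
  3   T   T   F   T   T   F   T   T   F   F   F
  4   T   T   F   T   T   F   T   T   F   T   T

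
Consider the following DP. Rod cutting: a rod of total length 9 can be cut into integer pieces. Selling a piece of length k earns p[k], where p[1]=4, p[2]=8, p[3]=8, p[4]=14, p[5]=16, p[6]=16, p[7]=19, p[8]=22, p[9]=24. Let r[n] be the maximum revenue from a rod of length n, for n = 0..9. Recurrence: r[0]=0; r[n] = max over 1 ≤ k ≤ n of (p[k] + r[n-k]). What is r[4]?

   n    0    1    2    3    4    5    6    7    8    9
r[n]    0    4    8   12   16   20   24   28   32   36

16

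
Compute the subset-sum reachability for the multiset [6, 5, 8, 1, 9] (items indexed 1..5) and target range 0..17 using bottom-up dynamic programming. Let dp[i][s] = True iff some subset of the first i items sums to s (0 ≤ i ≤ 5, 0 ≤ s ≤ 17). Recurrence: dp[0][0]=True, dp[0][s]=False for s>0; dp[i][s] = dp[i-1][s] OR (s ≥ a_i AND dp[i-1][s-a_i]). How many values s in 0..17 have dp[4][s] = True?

i\s   0   1   2   3   4   5   6   7   8   9  10  11  12  13  14  15  16  17
  0   T   F   F   F   F   F   F   F   F   F   F   F   F   F   F   F   F   F
  1   T   F   F   F   F   F   T   F   F   F   F   F   F   F   F   F   F   F
  2   T   F   F   F   F   T   T   F   F   F   F   T   F   F   F   F   F   F
  3   T   F   F   F   F   T   T   F   T   F   F   T   F   T   T   F   F   F
  4   T   T   F   F   F   T   T   T   T   T   F   T   T   T   T   T   F   F
  5   T   T   F   F   F   T   T   T   T   T   T   T   T   T   T   T   T   T

12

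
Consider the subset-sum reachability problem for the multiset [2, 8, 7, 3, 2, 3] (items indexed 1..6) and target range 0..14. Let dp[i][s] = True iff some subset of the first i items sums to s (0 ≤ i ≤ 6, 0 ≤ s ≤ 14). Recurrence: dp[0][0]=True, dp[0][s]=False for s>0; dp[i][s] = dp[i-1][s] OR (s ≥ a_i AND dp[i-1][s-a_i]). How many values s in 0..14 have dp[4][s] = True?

i\s   0   1   2   3   4   5   6   7   8   9  10  11  12  13  14
  0   T   F   F   F   F   F   F   F   F   F   F   F   F   F   F
  1   T   F   T   F   F   F   F   F   F   F   F   F   F   F   F
  2   T   F   T   F   F   F   F   F   T   F   T   F   F   F   F
  3   T   F   T   F   F   F   F   T   T   T   T   F   F   F   F
  4   T   F   T   T   F   T   F   T   T   T   T   T   T   T   F
  5   T   F   T   T   T   T   F   T   T   T   T   T   T   T   T
  6   T   F   T   T   T   T   T   T   T   T   T   T   T   T   T

11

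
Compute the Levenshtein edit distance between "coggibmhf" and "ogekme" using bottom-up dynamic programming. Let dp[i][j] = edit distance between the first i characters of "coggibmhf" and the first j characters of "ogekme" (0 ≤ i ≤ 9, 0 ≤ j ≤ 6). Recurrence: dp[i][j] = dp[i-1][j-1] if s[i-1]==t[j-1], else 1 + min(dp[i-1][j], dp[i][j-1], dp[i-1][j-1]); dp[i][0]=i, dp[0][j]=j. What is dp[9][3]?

   ''  o  g  e  k  m  e
''  0  1  2  3  4  5  6
 c  1  1  2  3  4  5  6
 o  2  1  2  3  4  5  6
 g  3  2  1  2  3  4  5
 g  4  3  2  2  3  4  5
 i  5  4  3  3  3  4  5
 b  6  5  4  4  4  4  5
 m  7  6  5  5  5  4  5
 h  8  7  6  6  6  5  5
 f  9  8  7  7  7  6  6

7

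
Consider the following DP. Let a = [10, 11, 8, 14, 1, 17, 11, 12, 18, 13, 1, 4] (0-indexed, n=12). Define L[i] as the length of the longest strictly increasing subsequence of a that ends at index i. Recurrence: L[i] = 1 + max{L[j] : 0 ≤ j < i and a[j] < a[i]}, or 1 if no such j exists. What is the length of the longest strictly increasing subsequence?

5

   i    0    1    2    3    4    5    6    7    8    9   10   11
a[i]   10   11    8   14    1   17   11   12   18   13    1    4
L[i]    1    2    1    3    1    4    2    3    5    4    1    2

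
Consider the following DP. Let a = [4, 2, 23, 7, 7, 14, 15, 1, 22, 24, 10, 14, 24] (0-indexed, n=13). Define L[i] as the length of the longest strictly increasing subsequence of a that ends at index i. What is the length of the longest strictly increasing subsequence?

   i    0    1    2    3    4    5    6    7    8    9   10   11   12
a[i]    4    2   23    7    7   14   15    1   22   24   10   14   24
L[i]    1    1    2    2    2    3    4    1    5    6    3    4    6

6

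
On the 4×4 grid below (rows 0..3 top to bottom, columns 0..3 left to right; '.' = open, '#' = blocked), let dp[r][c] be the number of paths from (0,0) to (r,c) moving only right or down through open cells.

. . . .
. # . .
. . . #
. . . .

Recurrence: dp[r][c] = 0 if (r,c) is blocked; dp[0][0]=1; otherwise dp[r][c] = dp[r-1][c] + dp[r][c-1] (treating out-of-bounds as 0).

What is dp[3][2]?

4

r\c   0   1   2   3
  0   1   1   1   1
  1   1   0   1   2
  2   1   1   2   0
  3   1   2   4   4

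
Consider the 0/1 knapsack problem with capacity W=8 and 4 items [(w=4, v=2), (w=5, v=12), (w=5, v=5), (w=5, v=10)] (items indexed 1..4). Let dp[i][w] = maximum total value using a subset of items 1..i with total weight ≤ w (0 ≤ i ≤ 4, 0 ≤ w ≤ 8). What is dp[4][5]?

i\w   0   1   2   3   4   5   6   7   8
  0   0   0   0   0   0   0   0   0   0
  1   0   0   0   0   2   2   2   2   2
  2   0   0   0   0   2  12  12  12  12
  3   0   0   0   0   2  12  12  12  12
  4   0   0   0   0   2  12  12  12  12

12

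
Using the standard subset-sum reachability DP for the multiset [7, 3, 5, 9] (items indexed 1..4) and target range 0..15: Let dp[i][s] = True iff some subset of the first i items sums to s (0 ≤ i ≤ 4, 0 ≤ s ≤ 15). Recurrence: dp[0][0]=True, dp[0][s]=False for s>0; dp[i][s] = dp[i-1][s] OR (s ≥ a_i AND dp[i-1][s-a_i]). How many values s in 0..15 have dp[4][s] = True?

10

i\s   0   1   2   3   4   5   6   7   8   9  10  11  12  13  14  15
  0   T   F   F   F   F   F   F   F   F   F   F   F   F   F   F   F
  1   T   F   F   F   F   F   F   T   F   F   F   F   F   F   F   F
  2   T   F   F   T   F   F   F   T   F   F   T   F   F   F   F   F
  3   T   F   F   T   F   T   F   T   T   F   T   F   T   F   F   T
  4   T   F   F   T   F   T   F   T   T   T   T   F   T   F   T   T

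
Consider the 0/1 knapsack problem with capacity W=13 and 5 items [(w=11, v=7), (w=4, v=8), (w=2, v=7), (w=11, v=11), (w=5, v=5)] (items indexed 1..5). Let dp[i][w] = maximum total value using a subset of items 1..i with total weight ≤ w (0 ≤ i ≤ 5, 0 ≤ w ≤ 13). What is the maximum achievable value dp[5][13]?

i\w   0   1   2   3   4   5   6   7   8   9  10  11  12  13
  0   0   0   0   0   0   0   0   0   0   0   0   0   0   0
  1   0   0   0   0   0   0   0   0   0   0   0   7   7   7
  2   0   0   0   0   8   8   8   8   8   8   8   8   8   8
  3   0   0   7   7   8   8  15  15  15  15  15  15  15  15
  4   0   0   7   7   8   8  15  15  15  15  15  15  15  18
  5   0   0   7   7   8   8  15  15  15  15  15  20  20  20

20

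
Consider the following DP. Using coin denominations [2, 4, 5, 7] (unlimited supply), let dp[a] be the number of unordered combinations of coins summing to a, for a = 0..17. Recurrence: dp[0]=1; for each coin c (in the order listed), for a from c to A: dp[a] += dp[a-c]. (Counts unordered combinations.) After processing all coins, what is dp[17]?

after  coin     0     1     2     3     4     5     6     7     8     9    10    11    12    13    14    15    16    17
          2     1     0     1     0     1     0     1     0     1     0     1     0     1     0     1     0     1     0
          4     1     0     1     0     2     0     2     0     3     0     3     0     4     0     4     0     5     0
          5     1     0     1     0     2     1     2     1     3     2     4     2     5     3     6     4     7     5
          7     1     0     1     0     2     1     2     2     3     3     4     4     6     5     8     7    10     9

9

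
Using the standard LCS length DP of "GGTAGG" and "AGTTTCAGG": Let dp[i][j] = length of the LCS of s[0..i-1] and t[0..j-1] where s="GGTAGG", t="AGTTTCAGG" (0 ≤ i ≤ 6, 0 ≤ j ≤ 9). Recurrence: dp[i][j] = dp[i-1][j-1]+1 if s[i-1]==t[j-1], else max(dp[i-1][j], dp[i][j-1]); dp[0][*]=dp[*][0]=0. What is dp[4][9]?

   ''  A  G  T  T  T  C  A  G  G
''  0  0  0  0  0  0  0  0  0  0
 G  0  0  1  1  1  1  1  1  1  1
 G  0  0  1  1  1  1  1  1  2  2
 T  0  0  1  2  2  2  2  2  2  2
 A  0  1  1  2  2  2  2  3  3  3
 G  0  1  2  2  2  2  2  3  4  4
 G  0  1  2  2  2  2  2  3  4  5

3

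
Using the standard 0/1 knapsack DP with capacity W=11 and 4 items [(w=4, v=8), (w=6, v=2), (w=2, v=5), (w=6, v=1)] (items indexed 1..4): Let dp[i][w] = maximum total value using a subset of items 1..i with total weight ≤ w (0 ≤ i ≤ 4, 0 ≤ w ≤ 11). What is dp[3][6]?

i\w   0   1   2   3   4   5   6   7   8   9  10  11
  0   0   0   0   0   0   0   0   0   0   0   0   0
  1   0   0   0   0   8   8   8   8   8   8   8   8
  2   0   0   0   0   8   8   8   8   8   8  10  10
  3   0   0   5   5   8   8  13  13  13  13  13  13
  4   0   0   5   5   8   8  13  13  13  13  13  13

13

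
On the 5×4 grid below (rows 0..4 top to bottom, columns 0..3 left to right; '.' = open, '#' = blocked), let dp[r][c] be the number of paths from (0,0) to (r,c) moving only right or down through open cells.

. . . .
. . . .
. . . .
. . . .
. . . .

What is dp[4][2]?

15

r\c   0   1   2   3
  0   1   1   1   1
  1   1   2   3   4
  2   1   3   6  10
  3   1   4  10  20
  4   1   5  15  35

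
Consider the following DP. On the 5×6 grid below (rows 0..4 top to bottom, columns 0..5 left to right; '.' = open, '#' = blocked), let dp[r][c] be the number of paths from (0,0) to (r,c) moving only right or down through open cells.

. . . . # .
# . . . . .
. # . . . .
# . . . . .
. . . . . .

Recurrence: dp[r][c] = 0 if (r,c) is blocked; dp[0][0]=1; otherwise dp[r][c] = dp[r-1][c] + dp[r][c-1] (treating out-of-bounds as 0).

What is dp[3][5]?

26

r\c   0   1   2   3   4   5
  0   1   1   1   1   0   0
  1   0   1   2   3   3   3
  2   0   0   2   5   8  11
  3   0   0   2   7  15  26
  4   0   0   2   9  24  50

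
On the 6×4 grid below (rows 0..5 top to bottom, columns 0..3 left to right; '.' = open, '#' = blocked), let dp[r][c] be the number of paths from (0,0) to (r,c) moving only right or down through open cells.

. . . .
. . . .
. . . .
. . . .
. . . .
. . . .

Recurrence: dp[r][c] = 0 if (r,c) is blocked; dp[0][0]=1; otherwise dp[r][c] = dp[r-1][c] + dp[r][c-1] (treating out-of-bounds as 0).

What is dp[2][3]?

10

r\c   0   1   2   3
  0   1   1   1   1
  1   1   2   3   4
  2   1   3   6  10
  3   1   4  10  20
  4   1   5  15  35
  5   1   6  21  56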